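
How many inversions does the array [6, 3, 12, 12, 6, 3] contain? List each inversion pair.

Finding inversions in [6, 3, 12, 12, 6, 3]:

(0, 1): arr[0]=6 > arr[1]=3
(0, 5): arr[0]=6 > arr[5]=3
(2, 4): arr[2]=12 > arr[4]=6
(2, 5): arr[2]=12 > arr[5]=3
(3, 4): arr[3]=12 > arr[4]=6
(3, 5): arr[3]=12 > arr[5]=3
(4, 5): arr[4]=6 > arr[5]=3

Total inversions: 7

The array has 7 inversion(s): (0,1), (0,5), (2,4), (2,5), (3,4), (3,5), (4,5). Each pair (i,j) satisfies i < j and arr[i] > arr[j].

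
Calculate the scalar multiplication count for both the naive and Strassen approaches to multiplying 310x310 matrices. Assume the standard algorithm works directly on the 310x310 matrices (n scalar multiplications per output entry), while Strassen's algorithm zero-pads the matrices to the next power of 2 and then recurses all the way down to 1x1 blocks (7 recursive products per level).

Matrix multiplication for 310x310 matrices:

Strassen's algorithm requires power-of-2 dimensions. Pad 310x310 to 512x512 (next power of 2).

Standard algorithm: 310^3 = 29791000 multiplications
Strassen's algorithm: 7^(log2(512)) = 7^9 = 40353607 multiplications
Difference: 29791000 - 40353607 = -10562607 (Strassen uses MORE here due to padding overhead — for small or just-over-power-of-2 n, padding can outweigh the per-level savings)

Standard: 29791000 multiplications (310^3). Strassen: 40353607 multiplications (7^9, after padding to 512x512). Strassen reduces 8 recursive multiplications to 7 at each level.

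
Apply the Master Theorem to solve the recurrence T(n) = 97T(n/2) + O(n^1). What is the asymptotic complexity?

Master Theorem for T(n) = 97T(n/2) + O(n^1):

a = 97, b = 2, c = 1
log_b(a) = log_2(97) = 6.5999

Case 1: c = 1 < log_2(97) = 6.5999
T(n) = O(n^(log_2 97))

For T(n) = 97T(n/2) + O(n^1): log_2(97) = 6.5999. This is Case 1 of the Master Theorem (c < log_b(a), work dominated by leaves), giving O(n^(log_2 97)).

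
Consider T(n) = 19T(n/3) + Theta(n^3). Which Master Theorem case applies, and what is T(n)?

Master Theorem for T(n) = 19T(n/3) + O(n^3):

a = 19, b = 3, c = 3
log_b(a) = log_3(19) = 2.6801

Case 3: c = 3 > log_3(19) = 2.6801
T(n) = O(n^3) = O(n^3)

For T(n) = 19T(n/3) + O(n^3): log_3(19) = 2.6801. This is Case 3 of the Master Theorem (c > log_b(a), work dominated by root), giving O(n^3).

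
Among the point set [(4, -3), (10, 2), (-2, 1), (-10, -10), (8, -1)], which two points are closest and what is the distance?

Computing all pairwise distances among 5 points:

d((4, -3), (10, 2)) = 7.8102
d((4, -3), (-2, 1)) = 7.2111
d((4, -3), (-10, -10)) = 15.6525
d((4, -3), (8, -1)) = 4.4721
d((10, 2), (-2, 1)) = 12.0416
d((10, 2), (-10, -10)) = 23.3238
d((10, 2), (8, -1)) = 3.6056 <-- minimum
d((-2, 1), (-10, -10)) = 13.6015
d((-2, 1), (8, -1)) = 10.198
d((-10, -10), (8, -1)) = 20.1246

Closest pair: (10, 2) and (8, -1) with distance 3.6056

The closest pair is (10, 2) and (8, -1) with Euclidean distance 3.6056. For 5 points, brute-force pairwise comparison is shown above. For large n, the divide-and-conquer algorithm (sort by x, recurse on halves, check the dividing strip) achieves O(n log n).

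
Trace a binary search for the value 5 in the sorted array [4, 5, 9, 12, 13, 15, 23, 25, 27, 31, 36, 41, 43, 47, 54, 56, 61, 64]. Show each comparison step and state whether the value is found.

Binary search for 5 in [4, 5, 9, 12, 13, 15, 23, 25, 27, 31, 36, 41, 43, 47, 54, 56, 61, 64]:

lo=0, hi=17, mid=8, arr[mid]=27 -> 27 > 5, search left half
lo=0, hi=7, mid=3, arr[mid]=12 -> 12 > 5, search left half
lo=0, hi=2, mid=1, arr[mid]=5 -> Found target at index 1!

Binary search finds 5 at index 1 after 3 comparisons. The search repeatedly halves the search space by comparing with the middle element.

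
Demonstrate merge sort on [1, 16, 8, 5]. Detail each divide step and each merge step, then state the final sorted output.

Merge sort trace:

Split: [1, 16, 8, 5] -> [1, 16] and [8, 5]
  Split: [1, 16] -> [1] and [16]
  Merge: [1] + [16] -> [1, 16]
  Split: [8, 5] -> [8] and [5]
  Merge: [8] + [5] -> [5, 8]
Merge: [1, 16] + [5, 8] -> [1, 5, 8, 16]

Final sorted array: [1, 5, 8, 16]

The merge sort proceeds by recursively splitting the array and merging sorted halves.
After all merges, the sorted array is [1, 5, 8, 16].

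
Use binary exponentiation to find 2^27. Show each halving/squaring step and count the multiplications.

Computing 2^27 by squaring (build up from 2^1; each line after the first costs one multiplication):

2^1 = 2
2^2 = (2^1)^2 = 2^2 = 4
2^3 = 2 * 2^2 = 2 * 4 = 8
2^6 = (2^3)^2 = 8^2 = 64
2^12 = (2^6)^2 = 64^2 = 4096
2^13 = 2 * 2^12 = 2 * 4096 = 8192
2^26 = (2^13)^2 = 8192^2 = 67108864
2^27 = 2 * 2^26 = 2 * 67108864 = 134217728

Result: 134217728
Multiplications needed: 7 (7 lines after 2^1)

2^27 = 134217728. Using exponentiation by squaring, this requires 7 multiplications. The key idea: if the exponent is even, square the half-power; if odd, multiply by the base once.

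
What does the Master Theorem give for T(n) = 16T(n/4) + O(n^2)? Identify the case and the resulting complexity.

Master Theorem for T(n) = 16T(n/4) + O(n^2):

a = 16, b = 4, c = 2
log_b(a) = log_4(16) = 2.0000

Case 2: c = 2 = log_4(16) = 2.0000
T(n) = O(n^2 log n) = O(n^2 log n)

For T(n) = 16T(n/4) + O(n^2): log_4(16) = 2.0000. This is Case 2 of the Master Theorem (c = log_b(a), equal work at all levels), giving O(n^2 log n).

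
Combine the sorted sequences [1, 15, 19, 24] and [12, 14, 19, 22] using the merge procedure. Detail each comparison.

Merging process:

Compare 1 vs 12: take 1 from left. Merged: [1]
Compare 15 vs 12: take 12 from right. Merged: [1, 12]
Compare 15 vs 14: take 14 from right. Merged: [1, 12, 14]
Compare 15 vs 19: take 15 from left. Merged: [1, 12, 14, 15]
Compare 19 vs 19: take 19 from left. Merged: [1, 12, 14, 15, 19]
Compare 24 vs 19: take 19 from right. Merged: [1, 12, 14, 15, 19, 19]
Compare 24 vs 22: take 22 from right. Merged: [1, 12, 14, 15, 19, 19, 22]
Append remaining from left: [24]. Merged: [1, 12, 14, 15, 19, 19, 22, 24]

Final merged array: [1, 12, 14, 15, 19, 19, 22, 24]
Total comparisons: 7

The merged array is [1, 12, 14, 15, 19, 19, 22, 24], requiring 7 comparisons. The merge step runs in O(n) time where n is the total number of elements.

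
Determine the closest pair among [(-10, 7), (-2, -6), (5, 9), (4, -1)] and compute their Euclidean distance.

Computing all pairwise distances among 4 points:

d((-10, 7), (-2, -6)) = 15.2643
d((-10, 7), (5, 9)) = 15.1327
d((-10, 7), (4, -1)) = 16.1245
d((-2, -6), (5, 9)) = 16.5529
d((-2, -6), (4, -1)) = 7.8102 <-- minimum
d((5, 9), (4, -1)) = 10.0499

Closest pair: (-2, -6) and (4, -1) with distance 7.8102

The closest pair is (-2, -6) and (4, -1) with Euclidean distance 7.8102. For 4 points, brute-force pairwise comparison is shown above. For large n, the divide-and-conquer algorithm (sort by x, recurse on halves, check the dividing strip) achieves O(n log n).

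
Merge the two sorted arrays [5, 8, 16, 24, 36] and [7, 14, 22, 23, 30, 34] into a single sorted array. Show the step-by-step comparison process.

Merging process:

Compare 5 vs 7: take 5 from left. Merged: [5]
Compare 8 vs 7: take 7 from right. Merged: [5, 7]
Compare 8 vs 14: take 8 from left. Merged: [5, 7, 8]
Compare 16 vs 14: take 14 from right. Merged: [5, 7, 8, 14]
Compare 16 vs 22: take 16 from left. Merged: [5, 7, 8, 14, 16]
Compare 24 vs 22: take 22 from right. Merged: [5, 7, 8, 14, 16, 22]
Compare 24 vs 23: take 23 from right. Merged: [5, 7, 8, 14, 16, 22, 23]
Compare 24 vs 30: take 24 from left. Merged: [5, 7, 8, 14, 16, 22, 23, 24]
Compare 36 vs 30: take 30 from right. Merged: [5, 7, 8, 14, 16, 22, 23, 24, 30]
Compare 36 vs 34: take 34 from right. Merged: [5, 7, 8, 14, 16, 22, 23, 24, 30, 34]
Append remaining from left: [36]. Merged: [5, 7, 8, 14, 16, 22, 23, 24, 30, 34, 36]

Final merged array: [5, 7, 8, 14, 16, 22, 23, 24, 30, 34, 36]
Total comparisons: 10

The merged array is [5, 7, 8, 14, 16, 22, 23, 24, 30, 34, 36], requiring 10 comparisons. The merge step runs in O(n) time where n is the total number of elements.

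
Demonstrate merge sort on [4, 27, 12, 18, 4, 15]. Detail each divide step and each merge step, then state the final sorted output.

Merge sort trace:

Split: [4, 27, 12, 18, 4, 15] -> [4, 27, 12] and [18, 4, 15]
  Split: [4, 27, 12] -> [4] and [27, 12]
    Split: [27, 12] -> [27] and [12]
    Merge: [27] + [12] -> [12, 27]
  Merge: [4] + [12, 27] -> [4, 12, 27]
  Split: [18, 4, 15] -> [18] and [4, 15]
    Split: [4, 15] -> [4] and [15]
    Merge: [4] + [15] -> [4, 15]
  Merge: [18] + [4, 15] -> [4, 15, 18]
Merge: [4, 12, 27] + [4, 15, 18] -> [4, 4, 12, 15, 18, 27]

Final sorted array: [4, 4, 12, 15, 18, 27]

The merge sort proceeds by recursively splitting the array and merging sorted halves.
After all merges, the sorted array is [4, 4, 12, 15, 18, 27].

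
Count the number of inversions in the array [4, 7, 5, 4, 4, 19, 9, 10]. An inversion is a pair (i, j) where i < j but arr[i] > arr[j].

Finding inversions in [4, 7, 5, 4, 4, 19, 9, 10]:

(1, 2): arr[1]=7 > arr[2]=5
(1, 3): arr[1]=7 > arr[3]=4
(1, 4): arr[1]=7 > arr[4]=4
(2, 3): arr[2]=5 > arr[3]=4
(2, 4): arr[2]=5 > arr[4]=4
(5, 6): arr[5]=19 > arr[6]=9
(5, 7): arr[5]=19 > arr[7]=10

Total inversions: 7

The array has 7 inversion(s): (1,2), (1,3), (1,4), (2,3), (2,4), (5,6), (5,7). Each pair (i,j) satisfies i < j and arr[i] > arr[j].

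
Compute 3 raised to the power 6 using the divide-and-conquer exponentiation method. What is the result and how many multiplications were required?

Computing 3^6 by squaring (build up from 3^1; each line after the first costs one multiplication):

3^1 = 3
3^2 = (3^1)^2 = 3^2 = 9
3^3 = 3 * 3^2 = 3 * 9 = 27
3^6 = (3^3)^2 = 27^2 = 729

Result: 729
Multiplications needed: 3 (3 lines after 3^1)

3^6 = 729. Using exponentiation by squaring, this requires 3 multiplications. The key idea: if the exponent is even, square the half-power; if odd, multiply by the base once.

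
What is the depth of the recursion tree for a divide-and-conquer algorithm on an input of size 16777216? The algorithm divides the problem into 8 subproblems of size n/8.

For divide and conquer with division factor 8:

Problem sizes at each level:
Level 0: 16777216
Level 1: 2097152
Level 2: 262144
Level 3: 32768
Level 4: 4096
Level 5: 512
Level 6: 64
Level 7: 8
Level 8: 1

The root is level 0 and the size-1 base case is level 8 (the tree spans levels 0 through 8, i.e. 9 levels counting the root), so the depth is the number of divisions: log_8(16777216) = 8

The recursion tree depth is log_8(16777216) = 8. At each level, the problem size is divided by 8, so it takes 8 divisions to reduce to a base case of size 1. The algorithm makes 8 recursive calls at each level.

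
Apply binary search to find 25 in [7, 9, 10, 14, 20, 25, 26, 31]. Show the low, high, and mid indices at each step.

Binary search for 25 in [7, 9, 10, 14, 20, 25, 26, 31]:

lo=0, hi=7, mid=3, arr[mid]=14 -> 14 < 25, search right half
lo=4, hi=7, mid=5, arr[mid]=25 -> Found target at index 5!

Binary search finds 25 at index 5 after 2 comparisons. The search repeatedly halves the search space by comparing with the middle element.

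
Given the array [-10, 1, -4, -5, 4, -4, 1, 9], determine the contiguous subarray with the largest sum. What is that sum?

Using Kadane's algorithm on [-10, 1, -4, -5, 4, -4, 1, 9]:

Scanning through the array:
Position 1 (value 1): max_ending_here = 1, max_so_far = 1
Position 2 (value -4): max_ending_here = -3, max_so_far = 1
Position 3 (value -5): max_ending_here = -5, max_so_far = 1
Position 4 (value 4): max_ending_here = 4, max_so_far = 4
Position 5 (value -4): max_ending_here = 0, max_so_far = 4
Position 6 (value 1): max_ending_here = 1, max_so_far = 4
Position 7 (value 9): max_ending_here = 10, max_so_far = 10

Maximum subarray: [4, -4, 1, 9]
Maximum sum: 10

The maximum subarray is [4, -4, 1, 9] with sum 10. This subarray runs from index 4 to index 7.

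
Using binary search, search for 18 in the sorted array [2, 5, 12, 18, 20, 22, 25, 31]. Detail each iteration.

Binary search for 18 in [2, 5, 12, 18, 20, 22, 25, 31]:

lo=0, hi=7, mid=3, arr[mid]=18 -> Found target at index 3!

Binary search finds 18 at index 3 after 1 comparisons. The search repeatedly halves the search space by comparing with the middle element.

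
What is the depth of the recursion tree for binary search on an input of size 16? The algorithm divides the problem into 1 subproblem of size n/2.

For divide and conquer with division factor 2:

Problem sizes at each level:
Level 0: 16
Level 1: 8
Level 2: 4
Level 3: 2
Level 4: 1

The root is level 0 and the size-1 base case is level 4 (the tree spans levels 0 through 4, i.e. 5 levels counting the root), so the depth is the number of divisions: log_2(16) = 4

The recursion tree depth is log_2(16) = 4. At each level, the problem size is divided by 2, so it takes 4 divisions to reduce to a base case of size 1. The algorithm makes 1 recursive call at each level.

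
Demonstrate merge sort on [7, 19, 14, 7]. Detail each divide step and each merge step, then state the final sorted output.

Merge sort trace:

Split: [7, 19, 14, 7] -> [7, 19] and [14, 7]
  Split: [7, 19] -> [7] and [19]
  Merge: [7] + [19] -> [7, 19]
  Split: [14, 7] -> [14] and [7]
  Merge: [14] + [7] -> [7, 14]
Merge: [7, 19] + [7, 14] -> [7, 7, 14, 19]

Final sorted array: [7, 7, 14, 19]

The merge sort proceeds by recursively splitting the array and merging sorted halves.
After all merges, the sorted array is [7, 7, 14, 19].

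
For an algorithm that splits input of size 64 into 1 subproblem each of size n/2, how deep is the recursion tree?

For divide and conquer with division factor 2:

Problem sizes at each level:
Level 0: 64
Level 1: 32
Level 2: 16
Level 3: 8
Level 4: 4
Level 5: 2
Level 6: 1

The root is level 0 and the size-1 base case is level 6 (the tree spans levels 0 through 6, i.e. 7 levels counting the root), so the depth is the number of divisions: log_2(64) = 6

The recursion tree depth is log_2(64) = 6. At each level, the problem size is divided by 2, so it takes 6 divisions to reduce to a base case of size 1. The algorithm makes 1 recursive call at each level.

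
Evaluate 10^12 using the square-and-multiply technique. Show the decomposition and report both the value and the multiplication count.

Computing 10^12 by squaring (build up from 10^1; each line after the first costs one multiplication):

10^1 = 10
10^2 = (10^1)^2 = 10^2 = 100
10^3 = 10 * 10^2 = 10 * 100 = 1000
10^6 = (10^3)^2 = 1000^2 = 1000000
10^12 = (10^6)^2 = 1000000^2 = 1000000000000

Result: 1000000000000
Multiplications needed: 4 (4 lines after 10^1)

10^12 = 1000000000000. Using exponentiation by squaring, this requires 4 multiplications. The key idea: if the exponent is even, square the half-power; if odd, multiply by the base once.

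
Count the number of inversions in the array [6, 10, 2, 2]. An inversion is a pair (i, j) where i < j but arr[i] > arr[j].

Finding inversions in [6, 10, 2, 2]:

(0, 2): arr[0]=6 > arr[2]=2
(0, 3): arr[0]=6 > arr[3]=2
(1, 2): arr[1]=10 > arr[2]=2
(1, 3): arr[1]=10 > arr[3]=2

Total inversions: 4

The array has 4 inversion(s): (0,2), (0,3), (1,2), (1,3). Each pair (i,j) satisfies i < j and arr[i] > arr[j].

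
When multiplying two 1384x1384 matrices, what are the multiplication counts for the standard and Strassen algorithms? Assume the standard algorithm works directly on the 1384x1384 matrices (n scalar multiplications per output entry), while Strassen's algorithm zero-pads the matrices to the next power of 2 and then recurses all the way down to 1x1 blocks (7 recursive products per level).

Matrix multiplication for 1384x1384 matrices:

Strassen's algorithm requires power-of-2 dimensions. Pad 1384x1384 to 2048x2048 (next power of 2).

Standard algorithm: 1384^3 = 2650991104 multiplications
Strassen's algorithm: 7^(log2(2048)) = 7^11 = 1977326743 multiplications
Savings: 2650991104 - 1977326743 = 673664361 multiplications

Standard: 2650991104 multiplications (1384^3). Strassen: 1977326743 multiplications (7^11, after padding to 2048x2048). Strassen reduces 8 recursive multiplications to 7 at each level.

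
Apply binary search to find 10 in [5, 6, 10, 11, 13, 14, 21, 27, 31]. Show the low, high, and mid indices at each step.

Binary search for 10 in [5, 6, 10, 11, 13, 14, 21, 27, 31]:

lo=0, hi=8, mid=4, arr[mid]=13 -> 13 > 10, search left half
lo=0, hi=3, mid=1, arr[mid]=6 -> 6 < 10, search right half
lo=2, hi=3, mid=2, arr[mid]=10 -> Found target at index 2!

Binary search finds 10 at index 2 after 3 comparisons. The search repeatedly halves the search space by comparing with the middle element.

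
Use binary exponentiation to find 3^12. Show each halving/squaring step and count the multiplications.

Computing 3^12 by squaring (build up from 3^1; each line after the first costs one multiplication):

3^1 = 3
3^2 = (3^1)^2 = 3^2 = 9
3^3 = 3 * 3^2 = 3 * 9 = 27
3^6 = (3^3)^2 = 27^2 = 729
3^12 = (3^6)^2 = 729^2 = 531441

Result: 531441
Multiplications needed: 4 (4 lines after 3^1)

3^12 = 531441. Using exponentiation by squaring, this requires 4 multiplications. The key idea: if the exponent is even, square the half-power; if odd, multiply by the base once.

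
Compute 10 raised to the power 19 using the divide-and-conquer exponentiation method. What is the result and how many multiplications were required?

Computing 10^19 by squaring (build up from 10^1; each line after the first costs one multiplication):

10^1 = 10
10^2 = (10^1)^2 = 10^2 = 100
10^4 = (10^2)^2 = 100^2 = 10000
10^8 = (10^4)^2 = 10000^2 = 100000000
10^9 = 10 * 10^8 = 10 * 100000000 = 1000000000
10^18 = (10^9)^2 = 1000000000^2 = 1000000000000000000
10^19 = 10 * 10^18 = 10 * 1000000000000000000 = 10000000000000000000

Result: 10000000000000000000
Multiplications needed: 6 (6 lines after 10^1)

10^19 = 10000000000000000000. Using exponentiation by squaring, this requires 6 multiplications. The key idea: if the exponent is even, square the half-power; if odd, multiply by the base once.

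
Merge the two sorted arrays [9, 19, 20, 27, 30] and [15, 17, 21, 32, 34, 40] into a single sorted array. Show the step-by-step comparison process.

Merging process:

Compare 9 vs 15: take 9 from left. Merged: [9]
Compare 19 vs 15: take 15 from right. Merged: [9, 15]
Compare 19 vs 17: take 17 from right. Merged: [9, 15, 17]
Compare 19 vs 21: take 19 from left. Merged: [9, 15, 17, 19]
Compare 20 vs 21: take 20 from left. Merged: [9, 15, 17, 19, 20]
Compare 27 vs 21: take 21 from right. Merged: [9, 15, 17, 19, 20, 21]
Compare 27 vs 32: take 27 from left. Merged: [9, 15, 17, 19, 20, 21, 27]
Compare 30 vs 32: take 30 from left. Merged: [9, 15, 17, 19, 20, 21, 27, 30]
Append remaining from right: [32, 34, 40]. Merged: [9, 15, 17, 19, 20, 21, 27, 30, 32, 34, 40]

Final merged array: [9, 15, 17, 19, 20, 21, 27, 30, 32, 34, 40]
Total comparisons: 8

The merged array is [9, 15, 17, 19, 20, 21, 27, 30, 32, 34, 40], requiring 8 comparisons. The merge step runs in O(n) time where n is the total number of elements.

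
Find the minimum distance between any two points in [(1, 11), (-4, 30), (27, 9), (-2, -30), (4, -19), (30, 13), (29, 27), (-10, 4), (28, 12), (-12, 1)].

Computing all pairwise distances among 10 points:

d((1, 11), (-4, 30)) = 19.6469
d((1, 11), (27, 9)) = 26.0768
d((1, 11), (-2, -30)) = 41.1096
d((1, 11), (4, -19)) = 30.1496
d((1, 11), (30, 13)) = 29.0689
d((1, 11), (29, 27)) = 32.249
d((1, 11), (-10, 4)) = 13.0384
d((1, 11), (28, 12)) = 27.0185
d((1, 11), (-12, 1)) = 16.4012
d((-4, 30), (27, 9)) = 37.4433
d((-4, 30), (-2, -30)) = 60.0333
d((-4, 30), (4, -19)) = 49.6488
d((-4, 30), (30, 13)) = 38.0132
d((-4, 30), (29, 27)) = 33.1361
d((-4, 30), (-10, 4)) = 26.6833
d((-4, 30), (28, 12)) = 36.7151
d((-4, 30), (-12, 1)) = 30.0832
d((27, 9), (-2, -30)) = 48.6004
d((27, 9), (4, -19)) = 36.2353
d((27, 9), (30, 13)) = 5.0
d((27, 9), (29, 27)) = 18.1108
d((27, 9), (-10, 4)) = 37.3363
d((27, 9), (28, 12)) = 3.1623
d((27, 9), (-12, 1)) = 39.8121
d((-2, -30), (4, -19)) = 12.53
d((-2, -30), (30, 13)) = 53.6004
d((-2, -30), (29, 27)) = 64.8845
d((-2, -30), (-10, 4)) = 34.9285
d((-2, -30), (28, 12)) = 51.614
d((-2, -30), (-12, 1)) = 32.573
d((4, -19), (30, 13)) = 41.2311
d((4, -19), (29, 27)) = 52.3546
d((4, -19), (-10, 4)) = 26.9258
d((4, -19), (28, 12)) = 39.2046
d((4, -19), (-12, 1)) = 25.6125
d((30, 13), (29, 27)) = 14.0357
d((30, 13), (-10, 4)) = 41.0
d((30, 13), (28, 12)) = 2.2361 <-- minimum
d((30, 13), (-12, 1)) = 43.6807
d((29, 27), (-10, 4)) = 45.2769
d((29, 27), (28, 12)) = 15.0333
d((29, 27), (-12, 1)) = 48.5489
d((-10, 4), (28, 12)) = 38.833
d((-10, 4), (-12, 1)) = 3.6056
d((28, 12), (-12, 1)) = 41.4849

Closest pair: (30, 13) and (28, 12) with distance 2.2361

The closest pair is (30, 13) and (28, 12) with Euclidean distance 2.2361. For 10 points, brute-force pairwise comparison is shown above. For large n, the divide-and-conquer algorithm (sort by x, recurse on halves, check the dividing strip) achieves O(n log n).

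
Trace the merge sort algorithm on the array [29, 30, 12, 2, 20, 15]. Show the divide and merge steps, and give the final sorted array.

Merge sort trace:

Split: [29, 30, 12, 2, 20, 15] -> [29, 30, 12] and [2, 20, 15]
  Split: [29, 30, 12] -> [29] and [30, 12]
    Split: [30, 12] -> [30] and [12]
    Merge: [30] + [12] -> [12, 30]
  Merge: [29] + [12, 30] -> [12, 29, 30]
  Split: [2, 20, 15] -> [2] and [20, 15]
    Split: [20, 15] -> [20] and [15]
    Merge: [20] + [15] -> [15, 20]
  Merge: [2] + [15, 20] -> [2, 15, 20]
Merge: [12, 29, 30] + [2, 15, 20] -> [2, 12, 15, 20, 29, 30]

Final sorted array: [2, 12, 15, 20, 29, 30]

The merge sort proceeds by recursively splitting the array and merging sorted halves.
After all merges, the sorted array is [2, 12, 15, 20, 29, 30].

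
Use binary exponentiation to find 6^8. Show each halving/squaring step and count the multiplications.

Computing 6^8 by squaring (build up from 6^1; each line after the first costs one multiplication):

6^1 = 6
6^2 = (6^1)^2 = 6^2 = 36
6^4 = (6^2)^2 = 36^2 = 1296
6^8 = (6^4)^2 = 1296^2 = 1679616

Result: 1679616
Multiplications needed: 3 (3 lines after 6^1)

6^8 = 1679616. Using exponentiation by squaring, this requires 3 multiplications. The key idea: if the exponent is even, square the half-power; if odd, multiply by the base once.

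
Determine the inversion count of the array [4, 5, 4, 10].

Finding inversions in [4, 5, 4, 10]:

(1, 2): arr[1]=5 > arr[2]=4

Total inversions: 1

The array has 1 inversion(s): (1,2). Each pair (i,j) satisfies i < j and arr[i] > arr[j].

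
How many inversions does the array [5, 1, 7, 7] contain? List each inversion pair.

Finding inversions in [5, 1, 7, 7]:

(0, 1): arr[0]=5 > arr[1]=1

Total inversions: 1

The array has 1 inversion(s): (0,1). Each pair (i,j) satisfies i < j and arr[i] > arr[j].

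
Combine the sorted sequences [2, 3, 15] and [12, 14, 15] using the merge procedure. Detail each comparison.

Merging process:

Compare 2 vs 12: take 2 from left. Merged: [2]
Compare 3 vs 12: take 3 from left. Merged: [2, 3]
Compare 15 vs 12: take 12 from right. Merged: [2, 3, 12]
Compare 15 vs 14: take 14 from right. Merged: [2, 3, 12, 14]
Compare 15 vs 15: take 15 from left. Merged: [2, 3, 12, 14, 15]
Append remaining from right: [15]. Merged: [2, 3, 12, 14, 15, 15]

Final merged array: [2, 3, 12, 14, 15, 15]
Total comparisons: 5

The merged array is [2, 3, 12, 14, 15, 15], requiring 5 comparisons. The merge step runs in O(n) time where n is the total number of elements.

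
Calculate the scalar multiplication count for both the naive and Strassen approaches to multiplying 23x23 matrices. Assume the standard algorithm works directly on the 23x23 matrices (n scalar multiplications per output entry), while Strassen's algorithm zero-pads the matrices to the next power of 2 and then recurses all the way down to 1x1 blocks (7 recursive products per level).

Matrix multiplication for 23x23 matrices:

Strassen's algorithm requires power-of-2 dimensions. Pad 23x23 to 32x32 (next power of 2).

Standard algorithm: 23^3 = 12167 multiplications
Strassen's algorithm: 7^(log2(32)) = 7^5 = 16807 multiplications
Difference: 12167 - 16807 = -4640 (Strassen uses MORE here due to padding overhead — for small or just-over-power-of-2 n, padding can outweigh the per-level savings)

Standard: 12167 multiplications (23^3). Strassen: 16807 multiplications (7^5, after padding to 32x32). Strassen reduces 8 recursive multiplications to 7 at each level.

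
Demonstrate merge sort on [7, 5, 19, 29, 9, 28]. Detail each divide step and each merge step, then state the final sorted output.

Merge sort trace:

Split: [7, 5, 19, 29, 9, 28] -> [7, 5, 19] and [29, 9, 28]
  Split: [7, 5, 19] -> [7] and [5, 19]
    Split: [5, 19] -> [5] and [19]
    Merge: [5] + [19] -> [5, 19]
  Merge: [7] + [5, 19] -> [5, 7, 19]
  Split: [29, 9, 28] -> [29] and [9, 28]
    Split: [9, 28] -> [9] and [28]
    Merge: [9] + [28] -> [9, 28]
  Merge: [29] + [9, 28] -> [9, 28, 29]
Merge: [5, 7, 19] + [9, 28, 29] -> [5, 7, 9, 19, 28, 29]

Final sorted array: [5, 7, 9, 19, 28, 29]

The merge sort proceeds by recursively splitting the array and merging sorted halves.
After all merges, the sorted array is [5, 7, 9, 19, 28, 29].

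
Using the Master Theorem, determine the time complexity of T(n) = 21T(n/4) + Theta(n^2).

Master Theorem for T(n) = 21T(n/4) + O(n^2):

a = 21, b = 4, c = 2
log_b(a) = log_4(21) = 2.1962

Case 1: c = 2 < log_4(21) = 2.1962
T(n) = O(n^(log_4 21))

For T(n) = 21T(n/4) + O(n^2): log_4(21) = 2.1962. This is Case 1 of the Master Theorem (c < log_b(a), work dominated by leaves), giving O(n^(log_4 21)).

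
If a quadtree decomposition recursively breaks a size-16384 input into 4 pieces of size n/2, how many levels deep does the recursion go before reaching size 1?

For divide and conquer with division factor 2:

Problem sizes at each level:
Level 0: 16384
Level 1: 8192
Level 2: 4096
Level 3: 2048
Level 4: 1024
Level 5: 512
Level 6: 256
Level 7: 128
Level 8: 64
Level 9: 32
Level 10: 16
Level 11: 8
Level 12: 4
Level 13: 2
Level 14: 1

The root is level 0 and the size-1 base case is level 14 (the tree spans levels 0 through 14, i.e. 15 levels counting the root), so the depth is the number of divisions: log_2(16384) = 14

The recursion tree depth is log_2(16384) = 14. At each level, the problem size is divided by 2, so it takes 14 divisions to reduce to a base case of size 1. The algorithm makes 4 recursive calls at each level.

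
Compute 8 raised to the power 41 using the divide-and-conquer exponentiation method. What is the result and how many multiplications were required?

Computing 8^41 by squaring (build up from 8^1; each line after the first costs one multiplication):

8^1 = 8
8^2 = (8^1)^2 = 8^2 = 64
8^4 = (8^2)^2 = 64^2 = 4096
8^5 = 8 * 8^4 = 8 * 4096 = 32768
8^10 = (8^5)^2 = 32768^2 = 1073741824
8^20 = (8^10)^2 = 1073741824^2 = 1152921504606846976
8^40 = (8^20)^2 = 1152921504606846976^2 = 1329227995784915872903807060280344576
8^41 = 8 * 8^40 = 8 * 1329227995784915872903807060280344576 = 10633823966279326983230456482242756608

Result: 10633823966279326983230456482242756608
Multiplications needed: 7 (7 lines after 8^1)

8^41 = 10633823966279326983230456482242756608. Using exponentiation by squaring, this requires 7 multiplications. The key idea: if the exponent is even, square the half-power; if odd, multiply by the base once.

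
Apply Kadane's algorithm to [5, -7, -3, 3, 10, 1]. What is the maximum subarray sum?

Using Kadane's algorithm on [5, -7, -3, 3, 10, 1]:

Scanning through the array:
Position 1 (value -7): max_ending_here = -2, max_so_far = 5
Position 2 (value -3): max_ending_here = -3, max_so_far = 5
Position 3 (value 3): max_ending_here = 3, max_so_far = 5
Position 4 (value 10): max_ending_here = 13, max_so_far = 13
Position 5 (value 1): max_ending_here = 14, max_so_far = 14

Maximum subarray: [3, 10, 1]
Maximum sum: 14

The maximum subarray is [3, 10, 1] with sum 14. This subarray runs from index 3 to index 5.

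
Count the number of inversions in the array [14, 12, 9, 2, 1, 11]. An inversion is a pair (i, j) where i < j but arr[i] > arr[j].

Finding inversions in [14, 12, 9, 2, 1, 11]:

(0, 1): arr[0]=14 > arr[1]=12
(0, 2): arr[0]=14 > arr[2]=9
(0, 3): arr[0]=14 > arr[3]=2
(0, 4): arr[0]=14 > arr[4]=1
(0, 5): arr[0]=14 > arr[5]=11
(1, 2): arr[1]=12 > arr[2]=9
(1, 3): arr[1]=12 > arr[3]=2
(1, 4): arr[1]=12 > arr[4]=1
(1, 5): arr[1]=12 > arr[5]=11
(2, 3): arr[2]=9 > arr[3]=2
(2, 4): arr[2]=9 > arr[4]=1
(3, 4): arr[3]=2 > arr[4]=1

Total inversions: 12

The array has 12 inversion(s): (0,1), (0,2), (0,3), (0,4), (0,5), (1,2), (1,3), (1,4), (1,5), (2,3), (2,4), (3,4). Each pair (i,j) satisfies i < j and arr[i] > arr[j].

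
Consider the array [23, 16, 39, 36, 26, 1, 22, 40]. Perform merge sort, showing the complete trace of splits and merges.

Merge sort trace:

Split: [23, 16, 39, 36, 26, 1, 22, 40] -> [23, 16, 39, 36] and [26, 1, 22, 40]
  Split: [23, 16, 39, 36] -> [23, 16] and [39, 36]
    Split: [23, 16] -> [23] and [16]
    Merge: [23] + [16] -> [16, 23]
    Split: [39, 36] -> [39] and [36]
    Merge: [39] + [36] -> [36, 39]
  Merge: [16, 23] + [36, 39] -> [16, 23, 36, 39]
  Split: [26, 1, 22, 40] -> [26, 1] and [22, 40]
    Split: [26, 1] -> [26] and [1]
    Merge: [26] + [1] -> [1, 26]
    Split: [22, 40] -> [22] and [40]
    Merge: [22] + [40] -> [22, 40]
  Merge: [1, 26] + [22, 40] -> [1, 22, 26, 40]
Merge: [16, 23, 36, 39] + [1, 22, 26, 40] -> [1, 16, 22, 23, 26, 36, 39, 40]

Final sorted array: [1, 16, 22, 23, 26, 36, 39, 40]

The merge sort proceeds by recursively splitting the array and merging sorted halves.
After all merges, the sorted array is [1, 16, 22, 23, 26, 36, 39, 40].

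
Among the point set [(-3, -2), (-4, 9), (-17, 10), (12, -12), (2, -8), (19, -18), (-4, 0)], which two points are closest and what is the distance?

Computing all pairwise distances among 7 points:

d((-3, -2), (-4, 9)) = 11.0454
d((-3, -2), (-17, 10)) = 18.4391
d((-3, -2), (12, -12)) = 18.0278
d((-3, -2), (2, -8)) = 7.8102
d((-3, -2), (19, -18)) = 27.2029
d((-3, -2), (-4, 0)) = 2.2361 <-- minimum
d((-4, 9), (-17, 10)) = 13.0384
d((-4, 9), (12, -12)) = 26.4008
d((-4, 9), (2, -8)) = 18.0278
d((-4, 9), (19, -18)) = 35.4683
d((-4, 9), (-4, 0)) = 9.0
d((-17, 10), (12, -12)) = 36.4005
d((-17, 10), (2, -8)) = 26.1725
d((-17, 10), (19, -18)) = 45.607
d((-17, 10), (-4, 0)) = 16.4012
d((12, -12), (2, -8)) = 10.7703
d((12, -12), (19, -18)) = 9.2195
d((12, -12), (-4, 0)) = 20.0
d((2, -8), (19, -18)) = 19.7231
d((2, -8), (-4, 0)) = 10.0
d((19, -18), (-4, 0)) = 29.2062

Closest pair: (-3, -2) and (-4, 0) with distance 2.2361

The closest pair is (-3, -2) and (-4, 0) with Euclidean distance 2.2361. For 7 points, brute-force pairwise comparison is shown above. For large n, the divide-and-conquer algorithm (sort by x, recurse on halves, check the dividing strip) achieves O(n log n).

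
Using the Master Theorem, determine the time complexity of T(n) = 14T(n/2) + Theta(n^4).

Master Theorem for T(n) = 14T(n/2) + O(n^4):

a = 14, b = 2, c = 4
log_b(a) = log_2(14) = 3.8074

Case 3: c = 4 > log_2(14) = 3.8074
T(n) = O(n^4) = O(n^4)

For T(n) = 14T(n/2) + O(n^4): log_2(14) = 3.8074. This is Case 3 of the Master Theorem (c > log_b(a), work dominated by root), giving O(n^4).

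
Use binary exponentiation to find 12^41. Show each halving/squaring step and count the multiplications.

Computing 12^41 by squaring (build up from 12^1; each line after the first costs one multiplication):

12^1 = 12
12^2 = (12^1)^2 = 12^2 = 144
12^4 = (12^2)^2 = 144^2 = 20736
12^5 = 12 * 12^4 = 12 * 20736 = 248832
12^10 = (12^5)^2 = 248832^2 = 61917364224
12^20 = (12^10)^2 = 61917364224^2 = 3833759992447475122176
12^40 = (12^20)^2 = 3833759992447475122176^2 = 14697715679690864505827555550150426126974976
12^41 = 12 * 12^40 = 12 * 14697715679690864505827555550150426126974976 = 176372588156290374069930666601805113523699712

Result: 176372588156290374069930666601805113523699712
Multiplications needed: 7 (7 lines after 12^1)

12^41 = 176372588156290374069930666601805113523699712. Using exponentiation by squaring, this requires 7 multiplications. The key idea: if the exponent is even, square the half-power; if odd, multiply by the base once.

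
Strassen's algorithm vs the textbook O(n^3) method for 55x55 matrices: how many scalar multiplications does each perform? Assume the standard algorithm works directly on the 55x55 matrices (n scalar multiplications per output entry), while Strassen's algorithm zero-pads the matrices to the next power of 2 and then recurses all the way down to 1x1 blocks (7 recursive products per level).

Matrix multiplication for 55x55 matrices:

Strassen's algorithm requires power-of-2 dimensions. Pad 55x55 to 64x64 (next power of 2).

Standard algorithm: 55^3 = 166375 multiplications
Strassen's algorithm: 7^(log2(64)) = 7^6 = 117649 multiplications
Savings: 166375 - 117649 = 48726 multiplications

Standard: 166375 multiplications (55^3). Strassen: 117649 multiplications (7^6, after padding to 64x64). Strassen reduces 8 recursive multiplications to 7 at each level.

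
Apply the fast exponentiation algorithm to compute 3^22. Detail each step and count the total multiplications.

Computing 3^22 by squaring (build up from 3^1; each line after the first costs one multiplication):

3^1 = 3
3^2 = (3^1)^2 = 3^2 = 9
3^4 = (3^2)^2 = 9^2 = 81
3^5 = 3 * 3^4 = 3 * 81 = 243
3^10 = (3^5)^2 = 243^2 = 59049
3^11 = 3 * 3^10 = 3 * 59049 = 177147
3^22 = (3^11)^2 = 177147^2 = 31381059609

Result: 31381059609
Multiplications needed: 6 (6 lines after 3^1)

3^22 = 31381059609. Using exponentiation by squaring, this requires 6 multiplications. The key idea: if the exponent is even, square the half-power; if odd, multiply by the base once.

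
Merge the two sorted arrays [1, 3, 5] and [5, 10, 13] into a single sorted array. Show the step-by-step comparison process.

Merging process:

Compare 1 vs 5: take 1 from left. Merged: [1]
Compare 3 vs 5: take 3 from left. Merged: [1, 3]
Compare 5 vs 5: take 5 from left. Merged: [1, 3, 5]
Append remaining from right: [5, 10, 13]. Merged: [1, 3, 5, 5, 10, 13]

Final merged array: [1, 3, 5, 5, 10, 13]
Total comparisons: 3

The merged array is [1, 3, 5, 5, 10, 13], requiring 3 comparisons. The merge step runs in O(n) time where n is the total number of elements.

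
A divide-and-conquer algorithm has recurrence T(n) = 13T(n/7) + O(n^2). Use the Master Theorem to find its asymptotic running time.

Master Theorem for T(n) = 13T(n/7) + O(n^2):

a = 13, b = 7, c = 2
log_b(a) = log_7(13) = 1.3181

Case 3: c = 2 > log_7(13) = 1.3181
T(n) = O(n^2) = O(n^2)

For T(n) = 13T(n/7) + O(n^2): log_7(13) = 1.3181. This is Case 3 of the Master Theorem (c > log_b(a), work dominated by root), giving O(n^2).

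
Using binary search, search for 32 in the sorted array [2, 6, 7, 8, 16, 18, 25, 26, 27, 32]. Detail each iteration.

Binary search for 32 in [2, 6, 7, 8, 16, 18, 25, 26, 27, 32]:

lo=0, hi=9, mid=4, arr[mid]=16 -> 16 < 32, search right half
lo=5, hi=9, mid=7, arr[mid]=26 -> 26 < 32, search right half
lo=8, hi=9, mid=8, arr[mid]=27 -> 27 < 32, search right half
lo=9, hi=9, mid=9, arr[mid]=32 -> Found target at index 9!

Binary search finds 32 at index 9 after 4 comparisons. The search repeatedly halves the search space by comparing with the middle element.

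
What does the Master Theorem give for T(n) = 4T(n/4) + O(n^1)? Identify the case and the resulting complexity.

Master Theorem for T(n) = 4T(n/4) + O(n^1):

a = 4, b = 4, c = 1
log_b(a) = log_4(4) = 1.0000

Case 2: c = 1 = log_4(4) = 1.0000
T(n) = O(n^1 log n) = O(n log n)

For T(n) = 4T(n/4) + O(n^1): log_4(4) = 1.0000. This is Case 2 of the Master Theorem (c = log_b(a), equal work at all levels), giving O(n log n).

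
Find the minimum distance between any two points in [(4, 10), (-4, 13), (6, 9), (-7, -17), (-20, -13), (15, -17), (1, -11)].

Computing all pairwise distances among 7 points:

d((4, 10), (-4, 13)) = 8.544
d((4, 10), (6, 9)) = 2.2361 <-- minimum
d((4, 10), (-7, -17)) = 29.1548
d((4, 10), (-20, -13)) = 33.2415
d((4, 10), (15, -17)) = 29.1548
d((4, 10), (1, -11)) = 21.2132
d((-4, 13), (6, 9)) = 10.7703
d((-4, 13), (-7, -17)) = 30.1496
d((-4, 13), (-20, -13)) = 30.5287
d((-4, 13), (15, -17)) = 35.5106
d((-4, 13), (1, -11)) = 24.5153
d((6, 9), (-7, -17)) = 29.0689
d((6, 9), (-20, -13)) = 34.0588
d((6, 9), (15, -17)) = 27.5136
d((6, 9), (1, -11)) = 20.6155
d((-7, -17), (-20, -13)) = 13.6015
d((-7, -17), (15, -17)) = 22.0
d((-7, -17), (1, -11)) = 10.0
d((-20, -13), (15, -17)) = 35.2278
d((-20, -13), (1, -11)) = 21.095
d((15, -17), (1, -11)) = 15.2315

Closest pair: (4, 10) and (6, 9) with distance 2.2361

The closest pair is (4, 10) and (6, 9) with Euclidean distance 2.2361. For 7 points, brute-force pairwise comparison is shown above. For large n, the divide-and-conquer algorithm (sort by x, recurse on halves, check the dividing strip) achieves O(n log n).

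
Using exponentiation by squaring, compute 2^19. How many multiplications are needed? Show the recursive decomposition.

Computing 2^19 by squaring (build up from 2^1; each line after the first costs one multiplication):

2^1 = 2
2^2 = (2^1)^2 = 2^2 = 4
2^4 = (2^2)^2 = 4^2 = 16
2^8 = (2^4)^2 = 16^2 = 256
2^9 = 2 * 2^8 = 2 * 256 = 512
2^18 = (2^9)^2 = 512^2 = 262144
2^19 = 2 * 2^18 = 2 * 262144 = 524288

Result: 524288
Multiplications needed: 6 (6 lines after 2^1)

2^19 = 524288. Using exponentiation by squaring, this requires 6 multiplications. The key idea: if the exponent is even, square the half-power; if odd, multiply by the base once.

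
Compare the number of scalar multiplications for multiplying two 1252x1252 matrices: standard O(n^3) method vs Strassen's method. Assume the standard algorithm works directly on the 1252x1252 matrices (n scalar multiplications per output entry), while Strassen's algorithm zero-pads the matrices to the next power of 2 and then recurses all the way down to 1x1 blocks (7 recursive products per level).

Matrix multiplication for 1252x1252 matrices:

Strassen's algorithm requires power-of-2 dimensions. Pad 1252x1252 to 2048x2048 (next power of 2).

Standard algorithm: 1252^3 = 1962515008 multiplications
Strassen's algorithm: 7^(log2(2048)) = 7^11 = 1977326743 multiplications
Difference: 1962515008 - 1977326743 = -14811735 (Strassen uses MORE here due to padding overhead — for small or just-over-power-of-2 n, padding can outweigh the per-level savings)

Standard: 1962515008 multiplications (1252^3). Strassen: 1977326743 multiplications (7^11, after padding to 2048x2048). Strassen reduces 8 recursive multiplications to 7 at each level.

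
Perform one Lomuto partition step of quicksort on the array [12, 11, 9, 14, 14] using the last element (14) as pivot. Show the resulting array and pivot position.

Lomuto partition with pivot = 14:

Initial array: [12, 11, 9, 14, 14]

arr[0]=12 <= 14: swap with position 0, array becomes [12, 11, 9, 14, 14]
arr[1]=11 <= 14: swap with position 1, array becomes [12, 11, 9, 14, 14]
arr[2]=9 <= 14: swap with position 2, array becomes [12, 11, 9, 14, 14]
arr[3]=14 <= 14: swap with position 3, array becomes [12, 11, 9, 14, 14]

Place pivot at position 4: [12, 11, 9, 14, 14]
Pivot position: 4

After partitioning with pivot 14, the array becomes [12, 11, 9, 14, 14]. The pivot is placed at index 4. All elements to the left of the pivot are <= 14, and all elements to the right are > 14.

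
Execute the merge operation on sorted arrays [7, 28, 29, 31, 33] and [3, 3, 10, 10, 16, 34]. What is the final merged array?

Merging process:

Compare 7 vs 3: take 3 from right. Merged: [3]
Compare 7 vs 3: take 3 from right. Merged: [3, 3]
Compare 7 vs 10: take 7 from left. Merged: [3, 3, 7]
Compare 28 vs 10: take 10 from right. Merged: [3, 3, 7, 10]
Compare 28 vs 10: take 10 from right. Merged: [3, 3, 7, 10, 10]
Compare 28 vs 16: take 16 from right. Merged: [3, 3, 7, 10, 10, 16]
Compare 28 vs 34: take 28 from left. Merged: [3, 3, 7, 10, 10, 16, 28]
Compare 29 vs 34: take 29 from left. Merged: [3, 3, 7, 10, 10, 16, 28, 29]
Compare 31 vs 34: take 31 from left. Merged: [3, 3, 7, 10, 10, 16, 28, 29, 31]
Compare 33 vs 34: take 33 from left. Merged: [3, 3, 7, 10, 10, 16, 28, 29, 31, 33]
Append remaining from right: [34]. Merged: [3, 3, 7, 10, 10, 16, 28, 29, 31, 33, 34]

Final merged array: [3, 3, 7, 10, 10, 16, 28, 29, 31, 33, 34]
Total comparisons: 10

The merged array is [3, 3, 7, 10, 10, 16, 28, 29, 31, 33, 34], requiring 10 comparisons. The merge step runs in O(n) time where n is the total number of elements.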